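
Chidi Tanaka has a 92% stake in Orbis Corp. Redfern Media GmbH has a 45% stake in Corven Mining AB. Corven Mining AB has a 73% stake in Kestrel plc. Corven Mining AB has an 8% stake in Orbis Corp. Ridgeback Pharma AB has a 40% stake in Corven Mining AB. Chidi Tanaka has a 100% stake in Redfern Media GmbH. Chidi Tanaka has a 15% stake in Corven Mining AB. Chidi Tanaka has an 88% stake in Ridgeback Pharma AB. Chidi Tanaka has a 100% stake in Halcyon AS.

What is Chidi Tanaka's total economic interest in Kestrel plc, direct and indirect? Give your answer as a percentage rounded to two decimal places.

69.50%

Chidi reaches Kestrel along 3 paths.
Via Redfern → Corven: 100% × 45% × 73% = 32.85%.
Via Ridgeback → Corven: 88% × 40% × 73% = 25.696%.
Via Corven: 15% × 73% = 10.95%.
Total: 32.85% + 25.696% + 10.95% = 69.496%.
Rounded: 69.50%.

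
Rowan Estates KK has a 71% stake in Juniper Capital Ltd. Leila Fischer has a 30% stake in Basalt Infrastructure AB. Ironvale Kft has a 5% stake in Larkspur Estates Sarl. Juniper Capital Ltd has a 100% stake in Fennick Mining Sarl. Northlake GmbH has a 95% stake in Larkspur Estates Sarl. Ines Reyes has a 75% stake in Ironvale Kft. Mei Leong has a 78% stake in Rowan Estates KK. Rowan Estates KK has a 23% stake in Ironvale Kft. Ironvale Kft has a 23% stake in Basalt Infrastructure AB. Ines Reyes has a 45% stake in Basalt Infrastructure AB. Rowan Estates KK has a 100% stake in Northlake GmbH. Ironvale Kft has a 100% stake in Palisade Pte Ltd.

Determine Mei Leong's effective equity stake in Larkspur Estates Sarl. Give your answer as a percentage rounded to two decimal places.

Mei reaches Larkspur along 2 paths.
Via Rowan → Ironvale: 78% × 23% × 5% = 0.897%.
Via Rowan → Northlake: 78% × 100% × 95% = 74.1%.
Total: 0.897% + 74.1% = 74.997%.
Rounded: 75.00%.

75.00%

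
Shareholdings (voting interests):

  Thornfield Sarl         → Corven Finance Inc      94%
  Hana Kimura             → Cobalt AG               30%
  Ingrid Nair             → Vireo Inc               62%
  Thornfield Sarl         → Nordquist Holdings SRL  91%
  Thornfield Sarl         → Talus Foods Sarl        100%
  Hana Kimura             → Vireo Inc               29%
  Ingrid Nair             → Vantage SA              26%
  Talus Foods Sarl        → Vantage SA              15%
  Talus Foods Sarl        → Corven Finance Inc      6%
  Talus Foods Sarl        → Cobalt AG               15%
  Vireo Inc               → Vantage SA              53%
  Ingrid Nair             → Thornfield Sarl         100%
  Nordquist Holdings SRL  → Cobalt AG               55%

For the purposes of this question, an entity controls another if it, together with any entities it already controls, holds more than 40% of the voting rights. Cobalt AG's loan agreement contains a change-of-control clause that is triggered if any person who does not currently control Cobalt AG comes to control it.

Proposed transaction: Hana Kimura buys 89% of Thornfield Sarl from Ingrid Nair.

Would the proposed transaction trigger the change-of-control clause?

Yes

The purchase adds only to Hana's holdings (Ingrid's stake shrinks), so Hana is the only person who could newly come to control Cobalt.
Hana's largest direct stake is 30% in Cobalt, which does not meet the threshold, so Hana controls no company.
In Cobalt, Hana's side holds only 30%, not > 40%.
So before the transaction, Hana does not control Cobalt.
After the purchase, Hana holds 89% of Thornfield directly, and Ingrid's stake falls to 11%.
Hana holds 89% of Thornfield, so Hana controls Thornfield.
Thornfield holds 100% of Talus, so Hana controls Talus.
Thornfield holds 91% of Nordquist, so Hana controls Nordquist.
Talus and Nordquist and Hana together hold 15% + 55% + 30% = 100% of Cobalt, so Hana controls Cobalt.
Hana did not control Cobalt before and does after, so the clause is triggered.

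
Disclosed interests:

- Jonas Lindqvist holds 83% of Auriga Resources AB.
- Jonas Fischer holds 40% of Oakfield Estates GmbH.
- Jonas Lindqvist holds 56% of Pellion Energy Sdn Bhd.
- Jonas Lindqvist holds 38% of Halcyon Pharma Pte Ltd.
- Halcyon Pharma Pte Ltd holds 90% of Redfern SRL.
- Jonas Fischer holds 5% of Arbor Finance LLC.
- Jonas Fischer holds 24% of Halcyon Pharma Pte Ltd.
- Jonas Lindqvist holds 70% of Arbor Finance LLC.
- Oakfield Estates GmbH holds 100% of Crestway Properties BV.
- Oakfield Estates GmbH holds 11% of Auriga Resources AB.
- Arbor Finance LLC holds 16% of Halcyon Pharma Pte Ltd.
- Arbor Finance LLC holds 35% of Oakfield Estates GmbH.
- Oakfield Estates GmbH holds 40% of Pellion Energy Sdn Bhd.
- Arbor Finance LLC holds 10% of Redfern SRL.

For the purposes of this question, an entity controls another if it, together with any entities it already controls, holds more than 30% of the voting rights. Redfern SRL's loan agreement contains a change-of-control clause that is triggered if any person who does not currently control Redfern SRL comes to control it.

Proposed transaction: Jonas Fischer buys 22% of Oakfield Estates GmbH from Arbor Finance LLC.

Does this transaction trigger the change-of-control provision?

No

The purchase adds only to Jonas Fischer's holdings (Arbor's stake shrinks), so Jonas Fischer is the only person who could newly come to control Redfern.
Jonas Fischer holds 40% of Oakfield, so Jonas Fischer controls Oakfield.
Oakfield holds 40% of Pellion, so Jonas Fischer controls Pellion.
Oakfield holds 100% of Crestway, so Jonas Fischer controls Crestway.
Neither Jonas Fischer nor any entity Jonas Fischer controls holds any voting interest in Redfern.
So before the transaction, Jonas Fischer does not control Redfern.
After the purchase, Jonas Fischer's direct stake in Oakfield rises to 40% + 22% = 62%, and Arbor's stake falls to 13%.
Jonas Fischer holds 62% of Oakfield, so Jonas Fischer controls Oakfield.
After the transaction, neither Jonas Fischer nor any entity Jonas Fischer controls holds a voting interest in Redfern, so Jonas Fischer still does not control it.
No new person acquires control, so the clause is not triggered.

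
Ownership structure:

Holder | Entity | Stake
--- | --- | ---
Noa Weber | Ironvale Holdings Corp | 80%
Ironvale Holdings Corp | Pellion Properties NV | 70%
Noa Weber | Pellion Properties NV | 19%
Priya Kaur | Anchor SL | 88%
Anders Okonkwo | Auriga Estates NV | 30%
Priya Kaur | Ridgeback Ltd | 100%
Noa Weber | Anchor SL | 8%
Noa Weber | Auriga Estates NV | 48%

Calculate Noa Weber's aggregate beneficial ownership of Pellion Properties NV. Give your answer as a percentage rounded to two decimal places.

Noa reaches Pellion along 2 paths.
Direct stake: 19% = 19%.
Via Ironvale: 80% × 70% = 56%.
Total: 19% + 56% = 75%.
Rounded: 75.00%.

75.00%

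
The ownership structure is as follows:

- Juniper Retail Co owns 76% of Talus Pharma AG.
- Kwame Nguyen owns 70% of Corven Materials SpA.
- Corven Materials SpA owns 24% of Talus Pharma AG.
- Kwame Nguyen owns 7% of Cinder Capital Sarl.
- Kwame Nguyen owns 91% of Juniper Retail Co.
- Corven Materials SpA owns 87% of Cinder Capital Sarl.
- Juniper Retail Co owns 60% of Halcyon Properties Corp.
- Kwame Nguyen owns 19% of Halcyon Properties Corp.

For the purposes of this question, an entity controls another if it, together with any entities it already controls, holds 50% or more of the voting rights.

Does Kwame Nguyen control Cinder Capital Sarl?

Yes

Kwame holds 70% of Corven, so Kwame controls Corven.
Corven and Kwame together hold 87% + 7% = 94% of Cinder, so Kwame controls Cinder.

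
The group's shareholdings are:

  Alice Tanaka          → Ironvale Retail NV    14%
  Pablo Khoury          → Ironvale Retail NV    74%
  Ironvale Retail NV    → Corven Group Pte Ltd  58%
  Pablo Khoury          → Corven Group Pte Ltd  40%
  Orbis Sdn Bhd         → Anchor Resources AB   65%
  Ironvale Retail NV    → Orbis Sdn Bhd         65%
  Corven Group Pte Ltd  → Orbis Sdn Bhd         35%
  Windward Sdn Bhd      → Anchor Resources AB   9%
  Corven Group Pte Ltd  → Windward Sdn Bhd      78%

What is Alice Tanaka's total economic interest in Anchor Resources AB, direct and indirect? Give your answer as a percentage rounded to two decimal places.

Alice reaches Anchor along 3 paths.
Via Ironvale → Corven → Windward: 14% × 58% × 78% × 9% = 0.570024%.
Via Ironvale → Orbis: 14% × 65% × 65% = 5.915%.
Via Ironvale → Corven → Orbis: 14% × 58% × 35% × 65% = 1.8473%.
Total: 0.570024% + 5.915% + 1.8473% = 8.332324%.
Rounded: 8.33%.

8.33%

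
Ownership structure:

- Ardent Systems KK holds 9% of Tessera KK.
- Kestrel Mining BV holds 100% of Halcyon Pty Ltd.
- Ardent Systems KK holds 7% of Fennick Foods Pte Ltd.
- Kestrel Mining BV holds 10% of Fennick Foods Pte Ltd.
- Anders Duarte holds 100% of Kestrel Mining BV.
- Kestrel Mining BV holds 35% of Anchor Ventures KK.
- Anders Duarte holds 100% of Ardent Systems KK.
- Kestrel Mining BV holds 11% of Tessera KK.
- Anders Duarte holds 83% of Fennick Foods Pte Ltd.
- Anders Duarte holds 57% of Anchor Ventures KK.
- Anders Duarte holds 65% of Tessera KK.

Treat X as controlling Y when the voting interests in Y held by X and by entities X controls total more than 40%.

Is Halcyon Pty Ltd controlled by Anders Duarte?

Yes

Anders holds 100% of Kestrel, so Anders controls Kestrel.
Kestrel holds 100% of Halcyon, so Anders controls Halcyon.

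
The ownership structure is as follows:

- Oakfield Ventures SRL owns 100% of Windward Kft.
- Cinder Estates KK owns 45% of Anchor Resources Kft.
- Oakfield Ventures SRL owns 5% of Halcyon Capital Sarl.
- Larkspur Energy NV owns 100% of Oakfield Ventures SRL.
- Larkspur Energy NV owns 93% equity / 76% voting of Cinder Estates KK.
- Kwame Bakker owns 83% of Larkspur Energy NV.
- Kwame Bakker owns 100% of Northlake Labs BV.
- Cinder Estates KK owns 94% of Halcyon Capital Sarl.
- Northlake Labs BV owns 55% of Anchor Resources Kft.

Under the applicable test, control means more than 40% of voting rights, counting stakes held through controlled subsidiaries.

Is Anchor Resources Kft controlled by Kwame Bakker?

Yes

Kwame holds 83% of Larkspur, so Kwame controls Larkspur.
Larkspur holds 76% of Cinder, so Kwame controls Cinder.
Kwame holds 100% of Northlake, so Kwame controls Northlake.
Northlake and Cinder together hold 55% + 45% = 100% of Anchor, so Kwame controls Anchor.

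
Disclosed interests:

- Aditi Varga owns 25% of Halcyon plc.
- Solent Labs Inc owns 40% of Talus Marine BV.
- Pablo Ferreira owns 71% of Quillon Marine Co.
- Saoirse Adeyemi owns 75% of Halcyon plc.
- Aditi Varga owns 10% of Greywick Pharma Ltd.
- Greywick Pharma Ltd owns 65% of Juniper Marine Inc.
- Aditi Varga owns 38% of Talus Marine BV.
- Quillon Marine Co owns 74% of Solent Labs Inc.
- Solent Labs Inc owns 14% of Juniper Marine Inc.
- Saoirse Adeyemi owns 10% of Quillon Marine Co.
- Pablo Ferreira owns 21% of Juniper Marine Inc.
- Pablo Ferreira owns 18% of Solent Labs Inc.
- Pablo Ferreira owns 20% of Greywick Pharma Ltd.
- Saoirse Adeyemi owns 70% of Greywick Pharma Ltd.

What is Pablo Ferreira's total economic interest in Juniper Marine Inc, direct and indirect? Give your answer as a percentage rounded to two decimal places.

Pablo reaches Juniper along 4 paths.
Via Solent: 18% × 14% = 2.52%.
Via Quillon → Solent: 71% × 74% × 14% = 7.3556%.
Via Greywick: 20% × 65% = 13%.
Direct stake: 21% = 21%.
Total: 2.52% + 7.3556% + 13% + 21% = 43.8756%.
Rounded: 43.88%.

43.88%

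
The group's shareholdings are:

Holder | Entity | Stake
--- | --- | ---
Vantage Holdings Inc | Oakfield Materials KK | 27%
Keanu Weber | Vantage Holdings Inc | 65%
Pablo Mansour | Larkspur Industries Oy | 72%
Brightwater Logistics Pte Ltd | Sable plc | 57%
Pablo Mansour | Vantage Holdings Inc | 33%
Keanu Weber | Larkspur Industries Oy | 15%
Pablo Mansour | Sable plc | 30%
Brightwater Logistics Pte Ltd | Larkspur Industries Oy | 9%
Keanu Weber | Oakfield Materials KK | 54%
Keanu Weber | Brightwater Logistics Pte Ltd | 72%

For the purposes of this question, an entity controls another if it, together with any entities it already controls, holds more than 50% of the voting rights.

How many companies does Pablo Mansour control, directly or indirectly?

Pablo holds 72% of Larkspur, so Pablo controls Larkspur.
No other company's threshold is met.
Pablo controls 1 company.

1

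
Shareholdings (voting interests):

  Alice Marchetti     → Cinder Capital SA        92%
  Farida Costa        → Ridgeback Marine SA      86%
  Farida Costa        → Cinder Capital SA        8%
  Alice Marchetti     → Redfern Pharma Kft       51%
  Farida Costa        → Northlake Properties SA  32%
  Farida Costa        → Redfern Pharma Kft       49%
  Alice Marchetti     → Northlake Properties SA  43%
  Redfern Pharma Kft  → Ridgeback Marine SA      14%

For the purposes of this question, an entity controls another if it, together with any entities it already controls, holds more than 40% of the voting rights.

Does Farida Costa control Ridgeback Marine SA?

Farida holds 49% of Redfern, so Farida controls Redfern.
Farida and Redfern together hold 86% + 14% = 100% of Ridgeback, so Farida controls Ridgeback.

Yes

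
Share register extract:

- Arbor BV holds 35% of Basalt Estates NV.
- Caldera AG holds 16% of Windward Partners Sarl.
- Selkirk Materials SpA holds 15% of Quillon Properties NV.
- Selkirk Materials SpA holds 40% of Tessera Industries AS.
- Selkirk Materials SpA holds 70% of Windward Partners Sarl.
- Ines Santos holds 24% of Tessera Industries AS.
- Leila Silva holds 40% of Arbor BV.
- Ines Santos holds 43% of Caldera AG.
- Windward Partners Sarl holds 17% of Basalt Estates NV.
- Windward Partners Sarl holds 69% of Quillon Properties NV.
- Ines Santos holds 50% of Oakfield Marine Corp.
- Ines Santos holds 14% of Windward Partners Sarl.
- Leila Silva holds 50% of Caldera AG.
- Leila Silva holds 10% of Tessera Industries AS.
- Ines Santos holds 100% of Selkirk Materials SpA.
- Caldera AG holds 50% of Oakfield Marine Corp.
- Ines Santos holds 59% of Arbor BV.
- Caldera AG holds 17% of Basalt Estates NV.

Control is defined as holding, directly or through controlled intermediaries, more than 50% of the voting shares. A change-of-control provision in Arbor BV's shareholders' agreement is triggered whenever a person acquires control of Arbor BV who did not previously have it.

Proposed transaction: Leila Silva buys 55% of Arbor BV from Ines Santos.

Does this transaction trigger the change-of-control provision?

Yes

The purchase adds only to Leila's holdings (Ines's stake shrinks), so Leila is the only person who could newly come to control Arbor.
Leila's largest direct stake is 50% in Caldera, which does not meet the threshold, so Leila controls no company.
In Arbor, Leila's side holds only 40%, not > 50%.
So before the transaction, Leila does not control Arbor.
After the purchase, Leila's direct stake in Arbor rises to 40% + 55% = 95%, and Ines's stake falls to 4%.
Leila holds 95% of Arbor, so Leila controls Arbor.
Leila did not control Arbor before and does after, so the clause is triggered.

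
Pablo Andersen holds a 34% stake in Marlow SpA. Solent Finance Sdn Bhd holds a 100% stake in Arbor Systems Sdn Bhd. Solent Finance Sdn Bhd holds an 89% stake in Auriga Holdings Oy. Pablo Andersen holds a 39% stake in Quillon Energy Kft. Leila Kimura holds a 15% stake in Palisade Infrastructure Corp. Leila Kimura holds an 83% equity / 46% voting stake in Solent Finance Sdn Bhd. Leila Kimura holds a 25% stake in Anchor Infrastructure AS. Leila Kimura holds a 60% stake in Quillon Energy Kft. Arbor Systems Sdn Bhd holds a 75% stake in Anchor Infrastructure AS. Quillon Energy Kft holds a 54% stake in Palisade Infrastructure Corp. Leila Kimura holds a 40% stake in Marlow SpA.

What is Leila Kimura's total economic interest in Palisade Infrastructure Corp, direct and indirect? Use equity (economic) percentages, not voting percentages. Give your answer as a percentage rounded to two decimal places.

Leila reaches Palisade along 2 paths.
Via Quillon: 60% × 54% = 32.4%.
Direct stake: 15% = 15%.
Total: 32.4% + 15% = 47.4%.
Rounded: 47.40%.

47.40%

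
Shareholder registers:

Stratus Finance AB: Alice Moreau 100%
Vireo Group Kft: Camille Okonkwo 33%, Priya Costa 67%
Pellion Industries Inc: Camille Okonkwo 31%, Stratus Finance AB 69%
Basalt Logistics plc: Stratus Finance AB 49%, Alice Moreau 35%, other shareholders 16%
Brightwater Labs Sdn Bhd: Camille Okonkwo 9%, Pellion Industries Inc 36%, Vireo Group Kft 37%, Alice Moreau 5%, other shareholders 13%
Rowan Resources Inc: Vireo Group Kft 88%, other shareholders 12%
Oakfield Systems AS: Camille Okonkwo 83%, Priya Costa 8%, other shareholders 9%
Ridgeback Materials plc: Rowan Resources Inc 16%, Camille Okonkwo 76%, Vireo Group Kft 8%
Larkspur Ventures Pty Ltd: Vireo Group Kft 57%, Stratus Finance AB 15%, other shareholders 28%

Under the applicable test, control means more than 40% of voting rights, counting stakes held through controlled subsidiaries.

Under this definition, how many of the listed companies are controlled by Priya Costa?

Priya holds 67% of Vireo, so Priya controls Vireo.
Vireo holds 88% of Rowan, so Priya controls Rowan.
Vireo holds 57% of Larkspur, so Priya controls Larkspur.
No other company's threshold is met.
Priya controls 3 companies.

3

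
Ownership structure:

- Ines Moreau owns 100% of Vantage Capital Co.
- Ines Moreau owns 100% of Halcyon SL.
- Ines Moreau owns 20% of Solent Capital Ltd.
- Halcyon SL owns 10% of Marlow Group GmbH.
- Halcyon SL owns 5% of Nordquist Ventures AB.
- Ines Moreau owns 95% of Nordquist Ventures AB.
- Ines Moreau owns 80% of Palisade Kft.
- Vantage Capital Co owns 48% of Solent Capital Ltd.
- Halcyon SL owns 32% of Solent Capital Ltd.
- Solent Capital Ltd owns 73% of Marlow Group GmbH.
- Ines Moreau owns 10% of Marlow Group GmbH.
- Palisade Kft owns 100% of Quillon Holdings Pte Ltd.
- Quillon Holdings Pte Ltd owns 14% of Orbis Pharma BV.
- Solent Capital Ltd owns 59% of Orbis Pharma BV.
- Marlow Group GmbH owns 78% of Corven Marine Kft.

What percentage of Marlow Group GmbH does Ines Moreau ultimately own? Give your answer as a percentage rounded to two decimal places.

Ines reaches Marlow along 5 paths.
Via Halcyon: 100% × 10% = 10%.
Direct stake: 10% = 10%.
Via Solent: 20% × 73% = 14.6%.
Via Halcyon → Solent: 100% × 32% × 73% = 23.36%.
Via Vantage → Solent: 100% × 48% × 73% = 35.04%.
Total: 10% + 10% + 14.6% + 23.36% + 35.04% = 93%.
Rounded: 93.00%.

93.00%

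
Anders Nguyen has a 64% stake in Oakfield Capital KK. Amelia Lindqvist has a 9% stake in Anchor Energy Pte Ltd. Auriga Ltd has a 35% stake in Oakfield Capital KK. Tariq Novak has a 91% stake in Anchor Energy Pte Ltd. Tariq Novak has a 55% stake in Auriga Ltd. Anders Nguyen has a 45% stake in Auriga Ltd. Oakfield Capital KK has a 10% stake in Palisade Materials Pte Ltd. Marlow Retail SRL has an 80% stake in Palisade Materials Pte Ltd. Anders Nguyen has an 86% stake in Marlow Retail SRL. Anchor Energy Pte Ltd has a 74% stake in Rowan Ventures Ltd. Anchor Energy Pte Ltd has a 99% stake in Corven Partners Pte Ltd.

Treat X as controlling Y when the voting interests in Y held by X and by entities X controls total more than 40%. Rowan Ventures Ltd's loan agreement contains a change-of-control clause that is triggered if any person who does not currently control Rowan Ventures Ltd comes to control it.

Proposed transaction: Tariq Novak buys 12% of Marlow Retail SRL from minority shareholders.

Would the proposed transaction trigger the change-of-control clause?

No

The purchase changes only Tariq's holdings, so Tariq is the only person who could newly come to control Rowan.
Tariq holds 91% of Anchor, so Tariq controls Anchor.
Anchor holds 74% of Rowan, so Tariq controls Rowan.
So Tariq already controls Rowan before the transaction.
After the purchase, Tariq holds 12% of Marlow directly.
Tariq controlled Rowan already, so this is not a new person acquiring control; every other person's position is unchanged or reduced.
No new person acquires control, so the clause is not triggered.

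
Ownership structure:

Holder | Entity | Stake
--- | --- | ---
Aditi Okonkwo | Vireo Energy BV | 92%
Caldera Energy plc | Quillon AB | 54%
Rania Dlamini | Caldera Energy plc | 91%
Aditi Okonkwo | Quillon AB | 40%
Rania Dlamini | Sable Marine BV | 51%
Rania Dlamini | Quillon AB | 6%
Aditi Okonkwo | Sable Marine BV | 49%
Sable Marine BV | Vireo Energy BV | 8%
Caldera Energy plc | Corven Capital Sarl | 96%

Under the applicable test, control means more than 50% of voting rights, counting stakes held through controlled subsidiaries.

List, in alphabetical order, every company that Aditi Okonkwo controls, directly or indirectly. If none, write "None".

Aditi holds 92% of Vireo, so Aditi controls Vireo.
No other company's threshold is met.

Vireo Energy BV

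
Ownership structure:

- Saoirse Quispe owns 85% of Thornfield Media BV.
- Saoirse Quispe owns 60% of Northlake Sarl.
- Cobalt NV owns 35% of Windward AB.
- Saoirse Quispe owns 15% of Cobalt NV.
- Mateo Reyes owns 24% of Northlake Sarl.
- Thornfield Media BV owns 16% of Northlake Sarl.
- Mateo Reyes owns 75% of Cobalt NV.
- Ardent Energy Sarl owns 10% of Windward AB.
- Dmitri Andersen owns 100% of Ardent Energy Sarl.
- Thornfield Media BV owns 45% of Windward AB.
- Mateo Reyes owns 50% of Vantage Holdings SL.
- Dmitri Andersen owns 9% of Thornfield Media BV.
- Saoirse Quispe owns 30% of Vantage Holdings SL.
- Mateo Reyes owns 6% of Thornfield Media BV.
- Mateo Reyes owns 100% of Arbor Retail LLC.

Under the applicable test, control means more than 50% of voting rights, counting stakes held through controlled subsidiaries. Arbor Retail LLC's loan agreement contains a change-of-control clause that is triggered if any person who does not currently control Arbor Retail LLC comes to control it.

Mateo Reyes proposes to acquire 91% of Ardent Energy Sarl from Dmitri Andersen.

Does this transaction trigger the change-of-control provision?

No

The purchase adds only to Mateo's holdings (Dmitri's stake shrinks), so Mateo is the only person who could newly come to control Arbor.
Mateo holds 100% of Arbor, so Mateo controls Arbor.
So Mateo already controls Arbor before the transaction.
After the purchase, Mateo holds 91% of Ardent directly, and Dmitri's stake falls to 9%.
Mateo controlled Arbor already, so this is not a new person acquiring control; every other person's position is unchanged or reduced.
No new person acquires control, so the clause is not triggered.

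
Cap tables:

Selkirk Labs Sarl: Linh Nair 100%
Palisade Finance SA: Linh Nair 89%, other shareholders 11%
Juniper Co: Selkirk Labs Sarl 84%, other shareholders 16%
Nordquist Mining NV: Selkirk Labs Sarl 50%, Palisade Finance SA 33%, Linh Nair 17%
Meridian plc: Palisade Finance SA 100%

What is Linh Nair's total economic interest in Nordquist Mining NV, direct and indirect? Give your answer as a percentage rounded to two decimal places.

96.37%

Linh reaches Nordquist along 3 paths.
Via Selkirk: 100% × 50% = 50%.
Via Palisade: 89% × 33% = 29.37%.
Direct stake: 17% = 17%.
Total: 50% + 29.37% + 17% = 96.37%.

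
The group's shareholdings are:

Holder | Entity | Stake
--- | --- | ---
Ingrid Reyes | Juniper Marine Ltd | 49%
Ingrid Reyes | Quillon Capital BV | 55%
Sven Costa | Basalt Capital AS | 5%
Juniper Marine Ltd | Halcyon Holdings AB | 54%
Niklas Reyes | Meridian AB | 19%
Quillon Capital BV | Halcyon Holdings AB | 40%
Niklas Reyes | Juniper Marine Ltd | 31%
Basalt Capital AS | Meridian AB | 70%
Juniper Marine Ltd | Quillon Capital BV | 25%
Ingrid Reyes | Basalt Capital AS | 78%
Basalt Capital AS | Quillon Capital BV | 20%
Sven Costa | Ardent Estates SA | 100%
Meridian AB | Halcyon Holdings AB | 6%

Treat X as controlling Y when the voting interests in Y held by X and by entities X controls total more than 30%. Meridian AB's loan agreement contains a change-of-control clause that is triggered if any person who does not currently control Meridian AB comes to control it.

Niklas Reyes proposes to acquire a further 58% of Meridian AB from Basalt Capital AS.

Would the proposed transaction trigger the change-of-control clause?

The purchase adds only to Niklas's holdings (Basalt's stake shrinks), so Niklas is the only person who could newly come to control Meridian.
Niklas holds 31% of Juniper, so Niklas controls Juniper.
Juniper holds 54% of Halcyon, so Niklas controls Halcyon.
In Meridian, Niklas's side holds only 19%, not > 30%.
So before the transaction, Niklas does not control Meridian.
After the purchase, Niklas's direct stake in Meridian rises to 19% + 58% = 77%, and Basalt's stake falls to 12%.
Niklas holds 77% of Meridian, so Niklas controls Meridian.
Niklas did not control Meridian before and does after, so the clause is triggered.

Yes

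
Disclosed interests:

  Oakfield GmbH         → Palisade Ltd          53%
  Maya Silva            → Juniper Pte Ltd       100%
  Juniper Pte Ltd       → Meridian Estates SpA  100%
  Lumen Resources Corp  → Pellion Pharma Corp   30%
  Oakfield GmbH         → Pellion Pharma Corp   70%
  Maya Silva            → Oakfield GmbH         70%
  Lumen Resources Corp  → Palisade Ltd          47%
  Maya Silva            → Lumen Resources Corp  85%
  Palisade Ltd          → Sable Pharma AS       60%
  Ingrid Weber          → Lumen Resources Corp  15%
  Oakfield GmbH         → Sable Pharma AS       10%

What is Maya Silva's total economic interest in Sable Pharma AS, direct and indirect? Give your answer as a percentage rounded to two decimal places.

53.23%

Maya reaches Sable along 3 paths.
Via Lumen → Palisade: 85% × 47% × 60% = 23.97%.
Via Oakfield → Palisade: 70% × 53% × 60% = 22.26%.
Via Oakfield: 70% × 10% = 7%.
Total: 23.97% + 22.26% + 7% = 53.23%.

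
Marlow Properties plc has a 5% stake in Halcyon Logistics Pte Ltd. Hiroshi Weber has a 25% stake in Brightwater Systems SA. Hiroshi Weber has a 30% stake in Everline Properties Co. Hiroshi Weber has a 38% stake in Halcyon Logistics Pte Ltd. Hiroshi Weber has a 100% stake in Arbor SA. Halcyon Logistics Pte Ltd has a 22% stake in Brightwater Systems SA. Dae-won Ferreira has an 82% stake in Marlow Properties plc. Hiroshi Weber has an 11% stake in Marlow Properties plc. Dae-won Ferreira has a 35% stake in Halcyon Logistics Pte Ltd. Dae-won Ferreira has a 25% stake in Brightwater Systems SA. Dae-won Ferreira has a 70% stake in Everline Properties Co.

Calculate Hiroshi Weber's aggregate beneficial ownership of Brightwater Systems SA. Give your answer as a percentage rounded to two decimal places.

33.48%

Hiroshi reaches Brightwater along 3 paths.
Via Marlow → Halcyon: 11% × 5% × 22% = 0.121%.
Via Halcyon: 38% × 22% = 8.36%.
Direct stake: 25% = 25%.
Total: 0.121% + 8.36% + 25% = 33.481%.
Rounded: 33.48%.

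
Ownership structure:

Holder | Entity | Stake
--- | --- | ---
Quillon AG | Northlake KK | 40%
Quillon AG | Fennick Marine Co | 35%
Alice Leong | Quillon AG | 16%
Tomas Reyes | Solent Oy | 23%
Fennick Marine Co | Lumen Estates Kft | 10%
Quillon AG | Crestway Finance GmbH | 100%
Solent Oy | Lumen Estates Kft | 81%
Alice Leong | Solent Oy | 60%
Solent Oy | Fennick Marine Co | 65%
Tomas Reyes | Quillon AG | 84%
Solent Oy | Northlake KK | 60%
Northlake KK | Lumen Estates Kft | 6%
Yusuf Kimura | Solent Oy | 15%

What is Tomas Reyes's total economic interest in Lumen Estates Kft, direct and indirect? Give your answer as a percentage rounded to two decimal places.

25.91%

Tomas reaches Lumen along 5 paths.
Via Solent → Northlake: 23% × 60% × 6% = 0.828%.
Via Quillon → Northlake: 84% × 40% × 6% = 2.016%.
Via Solent: 23% × 81% = 18.63%.
Via Quillon → Fennick: 84% × 35% × 10% = 2.94%.
Via Solent → Fennick: 23% × 65% × 10% = 1.495%.
Total: 0.828% + 2.016% + 18.63% + 2.94% + 1.495% = 25.909%.
Rounded: 25.91%.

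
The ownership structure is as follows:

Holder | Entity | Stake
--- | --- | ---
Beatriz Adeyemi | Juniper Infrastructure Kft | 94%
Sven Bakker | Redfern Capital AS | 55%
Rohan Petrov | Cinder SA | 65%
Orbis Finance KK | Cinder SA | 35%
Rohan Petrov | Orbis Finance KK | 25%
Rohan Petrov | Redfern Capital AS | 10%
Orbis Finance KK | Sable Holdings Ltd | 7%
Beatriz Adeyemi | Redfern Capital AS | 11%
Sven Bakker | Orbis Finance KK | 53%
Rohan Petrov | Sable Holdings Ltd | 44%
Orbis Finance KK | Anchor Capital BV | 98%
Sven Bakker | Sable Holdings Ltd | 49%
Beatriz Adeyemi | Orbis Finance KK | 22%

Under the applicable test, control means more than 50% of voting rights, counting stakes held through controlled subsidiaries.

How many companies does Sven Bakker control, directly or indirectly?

Sven holds 55% of Redfern, so Sven controls Redfern.
Sven holds 53% of Orbis, so Sven controls Orbis.
Orbis holds 98% of Anchor, so Sven controls Anchor.
Orbis and Sven together hold 7% + 49% = 56% of Sable, so Sven controls Sable.
No other company's threshold is met.
Sven controls 4 companies.

4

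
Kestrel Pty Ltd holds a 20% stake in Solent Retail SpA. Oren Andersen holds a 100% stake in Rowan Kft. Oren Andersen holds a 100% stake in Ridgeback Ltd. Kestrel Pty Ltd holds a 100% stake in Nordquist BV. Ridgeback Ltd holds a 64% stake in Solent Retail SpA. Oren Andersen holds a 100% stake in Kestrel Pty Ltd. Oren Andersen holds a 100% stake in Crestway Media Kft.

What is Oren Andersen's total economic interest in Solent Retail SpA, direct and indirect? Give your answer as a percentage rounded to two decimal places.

Oren reaches Solent along 2 paths.
Via Ridgeback: 100% × 64% = 64%.
Via Kestrel: 100% × 20% = 20%.
Total: 64% + 20% = 84%.
Rounded: 84.00%.

84.00%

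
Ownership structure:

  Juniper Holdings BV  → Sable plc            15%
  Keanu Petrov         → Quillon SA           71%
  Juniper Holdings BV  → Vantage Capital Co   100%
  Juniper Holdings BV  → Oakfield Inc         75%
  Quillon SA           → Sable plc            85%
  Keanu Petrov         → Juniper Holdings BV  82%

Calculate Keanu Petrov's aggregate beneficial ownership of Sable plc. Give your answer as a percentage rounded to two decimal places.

Keanu reaches Sable along 2 paths.
Via Quillon: 71% × 85% = 60.35%.
Via Juniper: 82% × 15% = 12.3%.
Total: 60.35% + 12.3% = 72.65%.

72.65%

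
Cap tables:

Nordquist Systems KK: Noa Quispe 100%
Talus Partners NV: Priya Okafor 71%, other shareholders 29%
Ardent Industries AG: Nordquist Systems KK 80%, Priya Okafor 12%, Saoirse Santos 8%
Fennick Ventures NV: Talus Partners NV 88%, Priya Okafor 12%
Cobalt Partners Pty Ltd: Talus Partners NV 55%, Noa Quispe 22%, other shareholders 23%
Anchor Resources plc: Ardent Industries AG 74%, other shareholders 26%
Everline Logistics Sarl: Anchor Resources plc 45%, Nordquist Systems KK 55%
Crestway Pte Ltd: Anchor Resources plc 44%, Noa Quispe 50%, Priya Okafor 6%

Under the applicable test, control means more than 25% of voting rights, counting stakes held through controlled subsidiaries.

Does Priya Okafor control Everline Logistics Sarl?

No

Priya holds 71% of Talus, so Priya controls Talus.
Talus and Priya together hold 88% + 12% = 100% of Fennick, so Priya controls Fennick.
Talus holds 55% of Cobalt, so Priya controls Cobalt.
Neither Priya nor any entity Priya controls holds any voting interest in Everline.
So Priya does not control Everline.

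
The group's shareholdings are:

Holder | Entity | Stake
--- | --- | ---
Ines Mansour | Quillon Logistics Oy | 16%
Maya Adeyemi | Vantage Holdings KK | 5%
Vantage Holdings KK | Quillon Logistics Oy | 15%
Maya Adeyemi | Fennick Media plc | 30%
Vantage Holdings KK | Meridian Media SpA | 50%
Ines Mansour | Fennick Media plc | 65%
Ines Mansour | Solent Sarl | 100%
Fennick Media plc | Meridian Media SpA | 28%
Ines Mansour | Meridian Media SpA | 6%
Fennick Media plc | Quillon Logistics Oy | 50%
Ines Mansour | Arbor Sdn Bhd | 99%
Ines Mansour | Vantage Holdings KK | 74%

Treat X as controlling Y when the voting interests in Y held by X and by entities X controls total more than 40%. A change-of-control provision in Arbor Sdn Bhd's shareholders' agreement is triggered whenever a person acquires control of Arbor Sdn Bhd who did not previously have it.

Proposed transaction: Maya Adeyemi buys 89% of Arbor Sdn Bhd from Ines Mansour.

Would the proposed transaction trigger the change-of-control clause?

Yes

The purchase adds only to Maya's holdings (Ines's stake shrinks), so Maya is the only person who could newly come to control Arbor.
Maya's largest direct stake is 30% in Fennick, which does not meet the threshold, so Maya controls no company.
Neither Maya nor any entity Maya controls holds any voting interest in Arbor.
So before the transaction, Maya does not control Arbor.
After the purchase, Maya holds 89% of Arbor directly, and Ines's stake falls to 10%.
Maya holds 89% of Arbor, so Maya controls Arbor.
Maya did not control Arbor before and does after, so the clause is triggered.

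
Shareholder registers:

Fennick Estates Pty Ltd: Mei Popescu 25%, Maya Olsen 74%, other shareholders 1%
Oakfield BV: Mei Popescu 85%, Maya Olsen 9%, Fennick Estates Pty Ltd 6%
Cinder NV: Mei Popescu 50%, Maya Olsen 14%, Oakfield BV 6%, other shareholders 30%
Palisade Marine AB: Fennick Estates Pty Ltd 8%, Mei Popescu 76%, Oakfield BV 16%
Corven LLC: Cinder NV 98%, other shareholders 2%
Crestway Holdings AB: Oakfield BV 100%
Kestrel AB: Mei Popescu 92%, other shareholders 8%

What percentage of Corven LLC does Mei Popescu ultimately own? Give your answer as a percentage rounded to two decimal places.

54.09%

Mei reaches Corven along 3 paths.
Via Cinder: 50% × 98% = 49%.
Via Oakfield → Cinder: 85% × 6% × 98% = 4.998%.
Via Fennick → Oakfield → Cinder: 25% × 6% × 6% × 98% = 0.0882%.
Total: 49% + 4.998% + 0.0882% = 54.0862%.
Rounded: 54.09%.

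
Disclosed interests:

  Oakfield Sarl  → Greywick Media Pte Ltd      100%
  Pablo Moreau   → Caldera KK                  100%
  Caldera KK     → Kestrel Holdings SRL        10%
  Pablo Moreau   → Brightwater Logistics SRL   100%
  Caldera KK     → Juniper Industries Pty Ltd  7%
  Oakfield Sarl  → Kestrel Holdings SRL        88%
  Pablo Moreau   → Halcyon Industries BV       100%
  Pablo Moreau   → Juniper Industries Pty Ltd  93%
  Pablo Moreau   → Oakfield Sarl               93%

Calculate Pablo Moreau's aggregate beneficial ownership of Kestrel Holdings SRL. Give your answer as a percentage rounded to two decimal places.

91.84%

Pablo reaches Kestrel along 2 paths.
Via Oakfield: 93% × 88% = 81.84%.
Via Caldera: 100% × 10% = 10%.
Total: 81.84% + 10% = 91.84%.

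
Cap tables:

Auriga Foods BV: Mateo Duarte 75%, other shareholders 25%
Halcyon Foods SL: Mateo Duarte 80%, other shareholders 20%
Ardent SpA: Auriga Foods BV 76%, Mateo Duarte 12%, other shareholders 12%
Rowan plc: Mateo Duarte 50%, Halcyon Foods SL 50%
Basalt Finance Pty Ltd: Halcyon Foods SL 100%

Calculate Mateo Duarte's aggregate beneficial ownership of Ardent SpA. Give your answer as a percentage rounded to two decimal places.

Mateo reaches Ardent along 2 paths.
Via Auriga: 75% × 76% = 57%.
Direct stake: 12% = 12%.
Total: 57% + 12% = 69%.
Rounded: 69.00%.

69.00%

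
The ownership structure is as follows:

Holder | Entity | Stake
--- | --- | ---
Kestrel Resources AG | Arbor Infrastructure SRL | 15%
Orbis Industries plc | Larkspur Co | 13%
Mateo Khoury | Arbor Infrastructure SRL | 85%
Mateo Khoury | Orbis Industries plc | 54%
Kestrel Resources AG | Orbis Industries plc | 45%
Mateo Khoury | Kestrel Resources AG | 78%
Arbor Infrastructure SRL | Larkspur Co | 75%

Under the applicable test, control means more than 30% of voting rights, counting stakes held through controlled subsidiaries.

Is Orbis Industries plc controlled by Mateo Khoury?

Mateo holds 78% of Kestrel, so Mateo controls Kestrel.
Kestrel and Mateo together hold 45% + 54% = 99% of Orbis, so Mateo controls Orbis.

Yes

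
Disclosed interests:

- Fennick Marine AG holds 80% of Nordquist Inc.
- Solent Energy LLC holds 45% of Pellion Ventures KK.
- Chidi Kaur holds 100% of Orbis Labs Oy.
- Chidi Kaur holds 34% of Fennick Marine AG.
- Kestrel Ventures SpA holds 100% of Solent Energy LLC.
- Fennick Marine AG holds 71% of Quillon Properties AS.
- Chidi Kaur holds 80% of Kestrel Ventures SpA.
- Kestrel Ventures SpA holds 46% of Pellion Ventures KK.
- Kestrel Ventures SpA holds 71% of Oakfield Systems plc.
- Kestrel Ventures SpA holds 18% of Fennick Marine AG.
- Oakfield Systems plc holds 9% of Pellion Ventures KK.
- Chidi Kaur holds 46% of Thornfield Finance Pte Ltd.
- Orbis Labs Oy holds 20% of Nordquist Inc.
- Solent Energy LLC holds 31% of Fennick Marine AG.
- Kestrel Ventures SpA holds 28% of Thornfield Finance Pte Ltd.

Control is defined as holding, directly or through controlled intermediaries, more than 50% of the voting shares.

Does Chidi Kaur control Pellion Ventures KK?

Chidi holds 80% of Kestrel, so Chidi controls Kestrel.
Kestrel holds 71% of Oakfield, so Chidi controls Oakfield.
Kestrel holds 100% of Solent, so Chidi controls Solent.
Solent and Oakfield and Kestrel together hold 45% + 9% + 46% = 100% of Pellion, so Chidi controls Pellion.

Yes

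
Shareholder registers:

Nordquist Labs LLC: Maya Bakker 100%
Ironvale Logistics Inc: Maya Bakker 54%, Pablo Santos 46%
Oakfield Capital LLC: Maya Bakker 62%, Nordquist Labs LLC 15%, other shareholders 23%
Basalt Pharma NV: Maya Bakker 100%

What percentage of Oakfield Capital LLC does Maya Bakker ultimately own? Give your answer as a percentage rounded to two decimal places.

Maya reaches Oakfield along 2 paths.
Direct stake: 62% = 62%.
Via Nordquist: 100% × 15% = 15%.
Total: 62% + 15% = 77%.
Rounded: 77.00%.

77.00%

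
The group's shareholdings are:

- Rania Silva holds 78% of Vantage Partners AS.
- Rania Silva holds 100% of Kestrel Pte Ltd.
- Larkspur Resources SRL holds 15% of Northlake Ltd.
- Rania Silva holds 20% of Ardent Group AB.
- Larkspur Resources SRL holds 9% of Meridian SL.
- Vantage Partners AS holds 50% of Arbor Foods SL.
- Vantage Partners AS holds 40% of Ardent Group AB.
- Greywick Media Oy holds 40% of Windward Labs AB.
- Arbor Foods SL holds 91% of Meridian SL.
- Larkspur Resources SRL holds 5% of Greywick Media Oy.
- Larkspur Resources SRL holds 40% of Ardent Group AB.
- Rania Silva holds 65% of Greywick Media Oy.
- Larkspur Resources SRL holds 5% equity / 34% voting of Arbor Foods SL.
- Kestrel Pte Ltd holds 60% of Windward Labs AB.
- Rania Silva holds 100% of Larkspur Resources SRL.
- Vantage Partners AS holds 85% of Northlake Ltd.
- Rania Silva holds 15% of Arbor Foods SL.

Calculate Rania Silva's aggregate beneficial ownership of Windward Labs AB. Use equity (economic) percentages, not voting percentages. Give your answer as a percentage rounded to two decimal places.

88.00%

Rania reaches Windward along 3 paths.
Via Kestrel: 100% × 60% = 60%.
Via Greywick: 65% × 40% = 26%.
Via Larkspur → Greywick: 100% × 5% × 40% = 2%.
Total: 60% + 26% + 2% = 88%.
Rounded: 88.00%.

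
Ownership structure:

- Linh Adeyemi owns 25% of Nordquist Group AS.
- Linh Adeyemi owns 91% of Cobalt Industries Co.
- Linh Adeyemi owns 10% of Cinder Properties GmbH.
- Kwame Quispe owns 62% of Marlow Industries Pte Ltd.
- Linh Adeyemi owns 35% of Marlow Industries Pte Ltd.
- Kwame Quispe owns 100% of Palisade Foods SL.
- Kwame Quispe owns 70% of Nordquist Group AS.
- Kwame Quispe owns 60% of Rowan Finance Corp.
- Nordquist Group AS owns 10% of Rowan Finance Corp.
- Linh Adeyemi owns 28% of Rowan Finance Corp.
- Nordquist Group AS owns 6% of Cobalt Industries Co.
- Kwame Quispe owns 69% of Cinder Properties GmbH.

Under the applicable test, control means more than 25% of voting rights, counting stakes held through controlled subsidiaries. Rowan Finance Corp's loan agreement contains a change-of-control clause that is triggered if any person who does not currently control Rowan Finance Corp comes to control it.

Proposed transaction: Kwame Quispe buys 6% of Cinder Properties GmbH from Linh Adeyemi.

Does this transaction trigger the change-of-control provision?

No

The purchase adds only to Kwame's holdings (Linh's stake shrinks), so Kwame is the only person who could newly come to control Rowan.
Kwame holds 70% of Nordquist, so Kwame controls Nordquist.
Kwame and Nordquist together hold 60% + 10% = 70% of Rowan, so Kwame controls Rowan.
So Kwame already controls Rowan before the transaction.
After the purchase, Kwame's direct stake in Cinder rises to 69% + 6% = 75%, and Linh's stake falls to 4%.
Kwame controlled Rowan already, so this is not a new person acquiring control; every other person's position is unchanged or reduced.
No new person acquires control, so the clause is not triggered.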